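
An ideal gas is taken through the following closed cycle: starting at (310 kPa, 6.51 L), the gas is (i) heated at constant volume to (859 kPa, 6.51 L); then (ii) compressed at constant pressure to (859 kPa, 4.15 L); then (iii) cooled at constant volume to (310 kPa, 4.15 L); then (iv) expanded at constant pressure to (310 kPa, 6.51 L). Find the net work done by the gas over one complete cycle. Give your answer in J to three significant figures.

W_net ≈ -1300 J

Constant-volume legs do no work.
W(ii) = (859)(4.15 − 6.51) = -2027 J; W(iv) = (310)(6.51 − 4.15) = 731.6 J.
W_net = -2027 + 731.6 = -1296 J (the counter-clockwise enclosed area).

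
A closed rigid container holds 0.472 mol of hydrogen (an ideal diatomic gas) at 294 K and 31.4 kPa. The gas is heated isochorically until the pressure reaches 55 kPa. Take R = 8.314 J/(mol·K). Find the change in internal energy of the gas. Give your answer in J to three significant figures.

ΔU ≈ 2170 J

Constant volume ⇒ W = 0, so Q = ΔU = nCᵥΔT with Cᵥ = 5R/2 = 20.79 J/(mol·K).
At constant V, T₂/T₁ = P₂/P₁ ⇒ ΔT = T₁(P₂/P₁ − 1) = 294·(55/31.4 − 1) = 221 K.
ΔU = (0.472)(20.79)(221) = 2168 J.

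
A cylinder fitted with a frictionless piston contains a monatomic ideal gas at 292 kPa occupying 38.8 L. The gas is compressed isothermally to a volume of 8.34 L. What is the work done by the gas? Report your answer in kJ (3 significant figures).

Isothermal: W = nRT ln(V₂/V₁) = P₁V₁ ln(V₂/V₁).
P₁V₁ = (292 kPa)(38.8 L) = 11330 J.
W = 11330 × ln(8.34/38.8) = 11330 × -1.537
W_by_gas = -17418 J.

W ≈ -17.4 kJ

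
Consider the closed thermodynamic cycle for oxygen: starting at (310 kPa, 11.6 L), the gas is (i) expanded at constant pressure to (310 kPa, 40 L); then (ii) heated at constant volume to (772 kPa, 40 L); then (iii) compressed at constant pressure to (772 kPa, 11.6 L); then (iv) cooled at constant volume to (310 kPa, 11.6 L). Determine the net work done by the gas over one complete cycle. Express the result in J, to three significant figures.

Constant-volume legs do no work.
W(i) = (310)(40 − 11.6) = 8804 J; W(iii) = (772)(11.6 − 40) = -21925 J.
W_net = 8804 − 21925 = -13121 J (the counter-clockwise enclosed area).

W_net ≈ -13100 J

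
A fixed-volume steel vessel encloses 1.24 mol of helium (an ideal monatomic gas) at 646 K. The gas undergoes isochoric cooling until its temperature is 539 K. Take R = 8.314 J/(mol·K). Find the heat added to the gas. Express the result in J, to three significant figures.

Constant volume ⇒ W = 0, so Q = ΔU = nCᵥΔT with Cᵥ = 3R/2 = 12.47 J/(mol·K).
ΔU = (1.24)(12.47)(539 − 646) = -1655 J.

Q ≈ -1650 J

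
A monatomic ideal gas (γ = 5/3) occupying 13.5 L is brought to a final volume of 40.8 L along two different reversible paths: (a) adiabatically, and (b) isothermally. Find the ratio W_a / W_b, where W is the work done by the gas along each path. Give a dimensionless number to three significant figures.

W_a / W_b ≈ 0.707

Path (a) adiabatic: W = P₁V₁(1 − (V₁/V₂)^(γ−1))/(γ−1) → W_a/(P₁V₁) = 0.7824.
Path (b) isothermal: W = P₁V₁ ln(V₂/V₁) → W_b/(P₁V₁) = 1.106.
W_a / W_b = 0.7824 / 1.106 = 0.7074.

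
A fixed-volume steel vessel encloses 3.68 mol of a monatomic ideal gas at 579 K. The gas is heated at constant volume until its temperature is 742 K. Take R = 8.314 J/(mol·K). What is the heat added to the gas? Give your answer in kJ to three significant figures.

Constant volume ⇒ W = 0, so Q = ΔU = nCᵥΔT with Cᵥ = 3R/2 = 12.47 J/(mol·K).
ΔU = (3.68)(12.47)(742 − 579) = 7481 J.

Q ≈ 7.48 kJ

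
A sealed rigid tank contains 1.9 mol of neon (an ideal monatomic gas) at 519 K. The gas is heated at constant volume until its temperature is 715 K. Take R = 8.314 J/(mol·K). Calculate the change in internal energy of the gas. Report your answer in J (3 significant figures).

Constant volume ⇒ W = 0, so Q = ΔU = nCᵥΔT with Cᵥ = 3R/2 = 12.47 J/(mol·K).
ΔU = (1.9)(12.47)(715 − 519) = 4644 J.

ΔU ≈ 4640 J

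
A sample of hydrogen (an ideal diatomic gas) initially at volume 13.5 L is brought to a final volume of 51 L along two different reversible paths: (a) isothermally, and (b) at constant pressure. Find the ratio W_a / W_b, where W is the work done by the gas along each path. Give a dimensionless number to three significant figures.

Path (a) isothermal: W = P₁V₁ ln(V₂/V₁) → W_a/(P₁V₁) = 1.329.
Path (b) isobaric: W = P₁(V₂ − V₁) → W_b/(P₁V₁) = 2.778.
W_a / W_b = 1.329 / 2.778 = 0.4785.

W_a / W_b ≈ 0.478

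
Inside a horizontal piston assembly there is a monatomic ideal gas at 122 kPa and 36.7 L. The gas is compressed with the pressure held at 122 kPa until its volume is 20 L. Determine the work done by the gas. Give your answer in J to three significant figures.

W ≈ -2040 J

Isobaric: W = P ΔV.
W = (122 kPa)(20 − 36.7 L) = (122)(-16.7) = -2037 J.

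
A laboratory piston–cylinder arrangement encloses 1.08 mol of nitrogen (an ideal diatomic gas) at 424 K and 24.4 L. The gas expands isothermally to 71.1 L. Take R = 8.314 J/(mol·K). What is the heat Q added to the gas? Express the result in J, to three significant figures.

Q ≈ 4070 J

Isothermal ⇒ ΔU = 0, so Q = W = nRT ln(V₂/V₁).
Q = (1.08)(8.314)(424) ln(71.1/24.4) = 3807 × 1.07 = 4072 J.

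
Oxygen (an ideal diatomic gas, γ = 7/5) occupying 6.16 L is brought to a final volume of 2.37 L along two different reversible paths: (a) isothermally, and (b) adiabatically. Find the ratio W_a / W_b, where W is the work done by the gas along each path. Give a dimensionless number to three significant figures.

Path (a) isothermal: W = P₁V₁ ln(V₂/V₁) → W_a/(P₁V₁) = -0.9552.
Path (b) adiabatic: W = P₁V₁(1 − (V₁/V₂)^(γ−1))/(γ−1) → W_b/(P₁V₁) = -1.163.
W_a / W_b = -0.9552 / -1.163 = 0.8211.

W_a / W_b ≈ 0.821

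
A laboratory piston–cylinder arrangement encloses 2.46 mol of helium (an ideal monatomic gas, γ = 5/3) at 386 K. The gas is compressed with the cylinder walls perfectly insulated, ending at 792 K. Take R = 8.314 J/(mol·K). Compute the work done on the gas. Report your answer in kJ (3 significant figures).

Adiabatic ⇒ Q = 0, so W_by = −ΔU = nCᵥ(T₁ − T₂).
Cᵥ = 3R/2 = 12.47 J/(mol·K).
W = (2.46)(12.47)(386 − 792) = -12456 J.
Work on gas = −W_by = 12456 J.

W ≈ 12.5 kJ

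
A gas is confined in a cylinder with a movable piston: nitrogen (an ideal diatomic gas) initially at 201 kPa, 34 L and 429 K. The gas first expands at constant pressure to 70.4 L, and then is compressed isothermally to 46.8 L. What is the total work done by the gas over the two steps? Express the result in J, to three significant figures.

Step 1 (isobaric): W = PΔV = (201 kPa)(70.4 − 34 L) = 7316 J.
After step 1: P = 201 kPa, V = 70.4 L, T = 888.3 K.
Step 2 (isothermal): W = P₁V₁ ln(V₂/V₁) = (14150) ln(46.8/70.4) = -5778 J.
W_total = 7316 − 5778 = 1539 J.

W_total ≈ 1540 J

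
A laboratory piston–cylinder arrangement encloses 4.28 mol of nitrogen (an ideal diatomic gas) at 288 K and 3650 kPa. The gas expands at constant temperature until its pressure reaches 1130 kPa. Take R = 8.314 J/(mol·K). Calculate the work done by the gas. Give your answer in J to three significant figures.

W ≈ 12000 J

Isothermal process: W = nRT ln(V₂/V₁) = nRT ln(P₁/P₂).
W = (4.28)(8.314)(288) × ln(3650/1130)
  = 10248 × ln(3.23) = 10248 × 1.173
W_by_gas = 12016 J.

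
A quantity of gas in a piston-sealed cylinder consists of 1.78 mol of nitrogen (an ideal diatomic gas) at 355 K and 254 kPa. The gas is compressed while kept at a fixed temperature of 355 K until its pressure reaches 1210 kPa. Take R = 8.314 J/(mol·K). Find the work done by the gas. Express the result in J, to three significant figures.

Isothermal process: W = nRT ln(V₂/V₁) = nRT ln(P₁/P₂).
W = (1.78)(8.314)(355) × ln(254/1210)
  = 5254 × ln(0.2099) = 5254 × -1.561
W_by_gas = -8201 J.

W ≈ -8200 J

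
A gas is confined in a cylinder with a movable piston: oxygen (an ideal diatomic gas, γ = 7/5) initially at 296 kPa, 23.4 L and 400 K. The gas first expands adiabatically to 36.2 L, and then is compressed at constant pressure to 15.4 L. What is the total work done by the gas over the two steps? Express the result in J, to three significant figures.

Step 1 (adiabatic): W = (P₁V₁ − P₂V₂)/(γ−1) = (6926 − 5817)/0.4 = 2773 J.
After step 1: P = 160.7 kPa, V = 36.2 L, T = 335.9 K.
Step 2 (isobaric): W = PΔV = (160.7 kPa)(15.4 − 36.2 L) = -3342 J.
W_total = 2773 − 3342 = -569.3 J.

W_total ≈ -569 J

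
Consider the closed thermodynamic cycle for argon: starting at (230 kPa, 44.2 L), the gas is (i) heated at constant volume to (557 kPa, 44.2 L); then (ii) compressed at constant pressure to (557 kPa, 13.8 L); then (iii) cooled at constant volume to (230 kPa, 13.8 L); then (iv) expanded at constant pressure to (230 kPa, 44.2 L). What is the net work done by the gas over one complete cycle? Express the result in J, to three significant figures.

W_net ≈ -9940 J

Constant-volume legs do no work.
W(ii) = (557)(13.8 − 44.2) = -16933 J; W(iv) = (230)(44.2 − 13.8) = 6992 J.
W_net = -16933 + 6992 = -9941 J (the counter-clockwise enclosed area).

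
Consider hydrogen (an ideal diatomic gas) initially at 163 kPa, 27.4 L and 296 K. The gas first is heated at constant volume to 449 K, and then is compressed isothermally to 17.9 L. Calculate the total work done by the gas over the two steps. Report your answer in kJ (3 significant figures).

Step 1 (isochoric): W = 0 (constant volume).
After step 1: P = 247.3 kPa (V unchanged).
Step 2 (isothermal): W = P₁V₁ ln(V₂/V₁) = (6775) ln(17.9/27.4) = -2884 J.
W_total = 0 − 2884 = -2884 J.

W_total ≈ -2.88 kJ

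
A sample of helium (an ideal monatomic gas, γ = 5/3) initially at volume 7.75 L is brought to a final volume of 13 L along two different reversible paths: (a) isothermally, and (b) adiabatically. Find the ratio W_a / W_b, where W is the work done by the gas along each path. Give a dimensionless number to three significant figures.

W_a / W_b ≈ 1.18

Path (a) isothermal: W = P₁V₁ ln(V₂/V₁) → W_a/(P₁V₁) = 0.5173.
Path (b) adiabatic: W = P₁V₁(1 − (V₁/V₂)^(γ−1))/(γ−1) → W_b/(P₁V₁) = 0.4375.
W_a / W_b = 0.5173 / 0.4375 = 1.182.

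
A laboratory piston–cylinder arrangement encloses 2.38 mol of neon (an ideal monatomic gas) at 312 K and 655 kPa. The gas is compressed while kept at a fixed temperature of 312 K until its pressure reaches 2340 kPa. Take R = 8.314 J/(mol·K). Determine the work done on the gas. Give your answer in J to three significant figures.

W ≈ 7860 J

Isothermal process: W = nRT ln(V₂/V₁) = nRT ln(P₁/P₂).
W = (2.38)(8.314)(312) × ln(655/2340)
  = 6174 × ln(0.2799) = 6174 × -1.273
W_by_gas = -7861 J; work on gas = −W_by = 7861 J.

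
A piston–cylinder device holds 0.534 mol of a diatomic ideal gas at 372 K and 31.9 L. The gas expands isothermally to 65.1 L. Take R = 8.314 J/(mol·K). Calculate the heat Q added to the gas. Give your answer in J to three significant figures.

Isothermal ⇒ ΔU = 0, so Q = W = nRT ln(V₂/V₁).
Q = (0.534)(8.314)(372) ln(65.1/31.9) = 1652 × 0.7133 = 1178 J.

Q ≈ 1180 J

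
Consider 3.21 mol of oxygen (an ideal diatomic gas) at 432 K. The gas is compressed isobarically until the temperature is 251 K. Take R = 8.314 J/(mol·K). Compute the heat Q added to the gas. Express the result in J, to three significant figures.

Isobaric: W = nRΔT = (3.21)(8.314)(-181) = -4831 J.
ΔU = nCᵥΔT with Cᵥ = 5R/2: ΔU = (3.21)(20.79)(-181) = -12076 J.
Q = ΔU + W = -12076 − 4831 = -16907 J.

Q ≈ -16900 J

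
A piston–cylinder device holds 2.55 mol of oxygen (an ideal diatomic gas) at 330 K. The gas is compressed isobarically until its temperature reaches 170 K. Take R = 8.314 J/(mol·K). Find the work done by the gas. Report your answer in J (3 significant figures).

Isobaric: W = P ΔV = nR ΔT.
W = (2.55)(8.314)(170 − 330) = -3392 J.

W ≈ -3390 J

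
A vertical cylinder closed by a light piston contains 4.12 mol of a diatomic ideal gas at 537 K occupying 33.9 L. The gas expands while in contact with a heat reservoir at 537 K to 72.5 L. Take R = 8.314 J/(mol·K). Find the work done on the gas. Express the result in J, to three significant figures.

W ≈ -14000 J

Isothermal: W = nRT ln(V₂/V₁).
W = (4.12)(8.314)(537) × ln(72.5/33.9)
  = 18394 × 0.7602
W_by_gas = 13983 J; work on gas = −W_by = -13983 J.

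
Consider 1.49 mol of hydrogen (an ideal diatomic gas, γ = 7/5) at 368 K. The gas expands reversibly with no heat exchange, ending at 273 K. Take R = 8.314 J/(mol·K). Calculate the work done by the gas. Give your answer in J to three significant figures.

W ≈ 2940 J

Adiabatic ⇒ Q = 0, so W_by = −ΔU = nCᵥ(T₁ − T₂).
Cᵥ = 5R/2 = 20.79 J/(mol·K).
W = (1.49)(20.79)(368 − 273) = 2942 J.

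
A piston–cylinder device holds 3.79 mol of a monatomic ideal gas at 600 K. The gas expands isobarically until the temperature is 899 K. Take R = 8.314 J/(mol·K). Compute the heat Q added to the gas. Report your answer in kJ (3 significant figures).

Q ≈ 23.6 kJ

Isobaric: W = nRΔT = (3.79)(8.314)(299) = 9422 J.
ΔU = nCᵥΔT with Cᵥ = 3R/2: ΔU = (3.79)(12.47)(299) = 14132 J.
Q = ΔU + W = 14132 + 9422 = 23554 J.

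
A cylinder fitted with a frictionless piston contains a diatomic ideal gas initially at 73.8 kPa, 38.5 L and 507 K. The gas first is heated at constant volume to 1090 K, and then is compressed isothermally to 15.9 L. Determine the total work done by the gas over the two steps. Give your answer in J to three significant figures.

Step 1 (isochoric): W = 0 (constant volume).
After step 1: P = 158.7 kPa (V unchanged).
Step 2 (isothermal): W = P₁V₁ ln(V₂/V₁) = (6109) ln(15.9/38.5) = -5402 J.
W_total = 0 − 5402 = -5402 J.

W_total ≈ -5400 J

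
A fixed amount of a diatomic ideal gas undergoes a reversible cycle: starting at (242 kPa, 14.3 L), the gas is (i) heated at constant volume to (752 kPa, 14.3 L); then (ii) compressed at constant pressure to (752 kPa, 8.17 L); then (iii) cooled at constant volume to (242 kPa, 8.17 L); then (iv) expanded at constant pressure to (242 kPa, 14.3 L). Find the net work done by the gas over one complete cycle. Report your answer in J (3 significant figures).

W_net ≈ -3130 J

Constant-volume legs do no work.
W(ii) = (752)(8.17 − 14.3) = -4610 J; W(iv) = (242)(14.3 − 8.17) = 1483 J.
W_net = -4610 + 1483 = -3126 J (the counter-clockwise enclosed area).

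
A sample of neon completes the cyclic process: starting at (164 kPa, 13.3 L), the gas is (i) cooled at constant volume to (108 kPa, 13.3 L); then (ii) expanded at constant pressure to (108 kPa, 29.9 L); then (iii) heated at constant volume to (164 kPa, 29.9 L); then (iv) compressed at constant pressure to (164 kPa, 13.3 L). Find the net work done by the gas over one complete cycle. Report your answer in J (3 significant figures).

Constant-volume legs do no work.
W(ii) = (108)(29.9 − 13.3) = 1793 J; W(iv) = (164)(13.3 − 29.9) = -2722 J.
W_net = 1793 − 2722 = -929.6 J (the counter-clockwise enclosed area).

W_net ≈ -930 J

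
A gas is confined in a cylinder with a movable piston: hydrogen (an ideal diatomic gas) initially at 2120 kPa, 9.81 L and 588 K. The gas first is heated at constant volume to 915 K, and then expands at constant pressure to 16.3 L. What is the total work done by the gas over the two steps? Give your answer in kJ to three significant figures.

Step 1 (isochoric): W = 0 (constant volume).
After step 1: P = 3299 kPa (V unchanged).
Step 2 (isobaric): W = PΔV = (3299 kPa)(16.3 − 9.81 L) = 21410 J.
W_total = 0 + 21410 = 21410 J.

W_total ≈ 21.4 kJ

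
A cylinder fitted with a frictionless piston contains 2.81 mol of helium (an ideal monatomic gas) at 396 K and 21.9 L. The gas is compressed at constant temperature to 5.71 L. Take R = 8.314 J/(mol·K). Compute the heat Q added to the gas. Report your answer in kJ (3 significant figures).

Q ≈ -12.4 kJ

Isothermal ⇒ ΔU = 0, so Q = W = nRT ln(V₂/V₁).
Q = (2.81)(8.314)(396) ln(5.71/21.9) = 9251 × -1.344 = -12436 J.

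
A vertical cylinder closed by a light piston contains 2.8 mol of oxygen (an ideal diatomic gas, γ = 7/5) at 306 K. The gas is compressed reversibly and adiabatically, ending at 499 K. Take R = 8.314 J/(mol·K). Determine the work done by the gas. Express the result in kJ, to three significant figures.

W ≈ -11.2 kJ

Adiabatic ⇒ Q = 0, so W_by = −ΔU = nCᵥ(T₁ − T₂).
Cᵥ = 5R/2 = 20.79 J/(mol·K).
W = (2.8)(20.79)(306 − 499) = -11232 J.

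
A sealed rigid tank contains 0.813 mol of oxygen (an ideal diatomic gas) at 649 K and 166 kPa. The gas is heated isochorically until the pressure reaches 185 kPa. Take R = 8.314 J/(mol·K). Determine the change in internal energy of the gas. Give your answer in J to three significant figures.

ΔU ≈ 1260 J

Constant volume ⇒ W = 0, so Q = ΔU = nCᵥΔT with Cᵥ = 5R/2 = 20.79 J/(mol·K).
At constant V, T₂/T₁ = P₂/P₁ ⇒ ΔT = T₁(P₂/P₁ − 1) = 649·(185/166 − 1) = 74.28 K.
ΔU = (0.813)(20.79)(74.28) = 1255 J.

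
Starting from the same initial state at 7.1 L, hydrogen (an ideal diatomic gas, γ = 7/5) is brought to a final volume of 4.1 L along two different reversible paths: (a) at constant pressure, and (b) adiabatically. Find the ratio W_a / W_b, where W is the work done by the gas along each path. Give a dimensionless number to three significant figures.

Path (a) isobaric: W = P₁(V₂ − V₁) → W_a/(P₁V₁) = -0.4225.
Path (b) adiabatic: W = P₁V₁(1 − (V₁/V₂)^(γ−1))/(γ−1) → W_b/(P₁V₁) = -0.6141.
W_a / W_b = -0.4225 / -0.6141 = 0.6881.

W_a / W_b ≈ 0.688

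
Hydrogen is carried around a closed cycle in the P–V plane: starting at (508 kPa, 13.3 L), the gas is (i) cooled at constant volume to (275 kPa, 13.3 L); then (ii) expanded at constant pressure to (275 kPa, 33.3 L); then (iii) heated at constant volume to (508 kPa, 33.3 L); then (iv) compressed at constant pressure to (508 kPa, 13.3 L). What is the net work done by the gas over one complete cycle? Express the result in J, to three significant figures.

Constant-volume legs do no work.
W(ii) = (275)(33.3 − 13.3) = 5500 J; W(iv) = (508)(13.3 − 33.3) = -10160 J.
W_net = 5500 − 10160 = -4660 J (the counter-clockwise enclosed area).

W_net ≈ -4660 J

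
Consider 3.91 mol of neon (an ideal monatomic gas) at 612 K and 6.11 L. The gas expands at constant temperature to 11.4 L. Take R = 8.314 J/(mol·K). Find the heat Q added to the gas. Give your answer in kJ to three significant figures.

Q ≈ 12.4 kJ

Isothermal ⇒ ΔU = 0, so Q = W = nRT ln(V₂/V₁).
Q = (3.91)(8.314)(612) ln(11.4/6.11) = 19895 × 0.6237 = 12408 J.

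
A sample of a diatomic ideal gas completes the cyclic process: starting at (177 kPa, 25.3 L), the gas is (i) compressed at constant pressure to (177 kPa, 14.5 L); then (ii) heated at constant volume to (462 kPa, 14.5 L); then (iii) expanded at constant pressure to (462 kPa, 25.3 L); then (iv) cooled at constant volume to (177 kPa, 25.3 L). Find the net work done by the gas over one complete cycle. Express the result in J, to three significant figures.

W_net ≈ 3080 J

Constant-volume legs do no work.
W(i) = (177)(14.5 − 25.3) = -1912 J; W(iii) = (462)(25.3 − 14.5) = 4990 J.
W_net = -1912 + 4990 = 3078 J (the clockwise enclosed area).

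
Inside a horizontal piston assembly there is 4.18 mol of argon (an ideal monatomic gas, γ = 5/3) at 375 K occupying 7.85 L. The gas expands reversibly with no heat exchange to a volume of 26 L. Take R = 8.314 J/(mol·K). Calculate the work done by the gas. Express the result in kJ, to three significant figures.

W ≈ 10.8 kJ

Adiabatic: TV^(γ−1) = const with γ = 5/3.
T₂ = T₁ (V₁/V₂)^(γ−1) = 375 × (7.85/26)^0.667 = 375 × 0.4501 = 168.8 K.
W_by = nCᵥ(T₁ − T₂) = (4.18)(12.47)(375 − 168.8) = 10751 J.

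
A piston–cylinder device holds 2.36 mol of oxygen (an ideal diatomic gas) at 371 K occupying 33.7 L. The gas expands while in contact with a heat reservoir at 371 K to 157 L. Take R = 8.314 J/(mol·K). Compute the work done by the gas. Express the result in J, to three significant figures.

W ≈ 11200 J

Isothermal: W = nRT ln(V₂/V₁).
W = (2.36)(8.314)(371) × ln(157/33.7)
  = 7279 × 1.539
W_by_gas = 11201 J.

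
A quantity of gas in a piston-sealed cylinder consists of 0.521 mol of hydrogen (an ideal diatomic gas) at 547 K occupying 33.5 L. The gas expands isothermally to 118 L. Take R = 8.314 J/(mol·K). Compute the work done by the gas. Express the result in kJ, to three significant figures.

W ≈ 2.98 kJ

Isothermal: W = nRT ln(V₂/V₁).
W = (0.521)(8.314)(547) × ln(118/33.5)
  = 2369 × 1.259
W_by_gas = 2983 J.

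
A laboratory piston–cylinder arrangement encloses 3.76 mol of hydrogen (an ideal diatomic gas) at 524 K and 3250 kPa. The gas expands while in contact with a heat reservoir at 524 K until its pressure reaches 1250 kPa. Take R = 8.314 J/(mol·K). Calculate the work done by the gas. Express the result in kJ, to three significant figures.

Isothermal process: W = nRT ln(V₂/V₁) = nRT ln(P₁/P₂).
W = (3.76)(8.314)(524) × ln(3250/1250)
  = 16381 × ln(2.6) = 16381 × 0.9555
W_by_gas = 15652 J.

W ≈ 15.7 kJ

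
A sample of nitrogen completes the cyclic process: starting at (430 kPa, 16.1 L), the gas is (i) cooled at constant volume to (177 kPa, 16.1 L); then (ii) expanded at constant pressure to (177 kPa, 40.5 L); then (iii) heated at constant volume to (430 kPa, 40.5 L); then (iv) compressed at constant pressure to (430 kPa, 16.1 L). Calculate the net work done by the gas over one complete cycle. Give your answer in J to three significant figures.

Constant-volume legs do no work.
W(ii) = (177)(40.5 − 16.1) = 4319 J; W(iv) = (430)(16.1 − 40.5) = -10492 J.
W_net = 4319 − 10492 = -6173 J (the counter-clockwise enclosed area).

W_net ≈ -6170 J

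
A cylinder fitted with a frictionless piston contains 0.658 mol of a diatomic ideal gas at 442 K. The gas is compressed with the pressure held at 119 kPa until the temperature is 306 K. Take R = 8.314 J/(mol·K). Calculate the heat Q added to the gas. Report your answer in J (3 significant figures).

Q ≈ -2600 J

Isobaric: W = nRΔT = (0.658)(8.314)(-136) = -744 J.
ΔU = nCᵥΔT with Cᵥ = 5R/2: ΔU = (0.658)(20.79)(-136) = -1860 J.
Q = ΔU + W = -1860 − 744 = -2604 J.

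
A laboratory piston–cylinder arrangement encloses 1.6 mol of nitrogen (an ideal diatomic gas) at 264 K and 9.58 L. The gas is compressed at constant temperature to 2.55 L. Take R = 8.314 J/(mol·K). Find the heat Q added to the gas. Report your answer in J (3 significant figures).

Q ≈ -4650 J

Isothermal ⇒ ΔU = 0, so Q = W = nRT ln(V₂/V₁).
Q = (1.6)(8.314)(264) ln(2.55/9.58) = 3512 × -1.324 = -4648 J.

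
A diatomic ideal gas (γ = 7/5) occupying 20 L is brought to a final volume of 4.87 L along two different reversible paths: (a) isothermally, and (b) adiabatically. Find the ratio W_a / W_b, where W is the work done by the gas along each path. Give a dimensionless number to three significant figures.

Path (a) isothermal: W = P₁V₁ ln(V₂/V₁) → W_a/(P₁V₁) = -1.413.
Path (b) adiabatic: W = P₁V₁(1 − (V₁/V₂)^(γ−1))/(γ−1) → W_b/(P₁V₁) = -1.899.
W_a / W_b = -1.413 / -1.899 = 0.7439.

W_a / W_b ≈ 0.744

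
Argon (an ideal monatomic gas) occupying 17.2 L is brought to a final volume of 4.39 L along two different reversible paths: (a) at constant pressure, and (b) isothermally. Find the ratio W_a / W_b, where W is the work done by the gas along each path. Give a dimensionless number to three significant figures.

W_a / W_b ≈ 0.545

Path (a) isobaric: W = P₁(V₂ − V₁) → W_a/(P₁V₁) = -0.7448.
Path (b) isothermal: W = P₁V₁ ln(V₂/V₁) → W_b/(P₁V₁) = -1.366.
W_a / W_b = -0.7448 / -1.366 = 0.5454.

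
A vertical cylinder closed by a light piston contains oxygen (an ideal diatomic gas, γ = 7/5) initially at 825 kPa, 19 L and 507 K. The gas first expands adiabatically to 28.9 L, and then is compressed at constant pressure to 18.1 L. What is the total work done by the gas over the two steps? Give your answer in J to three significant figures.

W_total ≈ 1100 J

Step 1 (adiabatic): W = (P₁V₁ − P₂V₂)/(γ−1) = (15675 − 13254)/0.4 = 6052 J.
After step 1: P = 458.6 kPa, V = 28.9 L, T = 428.7 K.
Step 2 (isobaric): W = PΔV = (458.6 kPa)(18.1 − 28.9 L) = -4953 J.
W_total = 6052 − 4953 = 1099 J.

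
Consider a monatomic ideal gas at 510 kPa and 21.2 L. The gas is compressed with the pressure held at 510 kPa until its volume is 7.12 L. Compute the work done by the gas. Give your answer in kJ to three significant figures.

Isobaric: W = P ΔV.
W = (510 kPa)(7.12 − 21.2 L) = (510)(-14.08) = -7181 J.

W ≈ -7.18 kJ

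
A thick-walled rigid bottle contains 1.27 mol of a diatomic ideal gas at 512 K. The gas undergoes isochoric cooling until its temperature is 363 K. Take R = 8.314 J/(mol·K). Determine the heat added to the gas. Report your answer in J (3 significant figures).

Constant volume ⇒ W = 0, so Q = ΔU = nCᵥΔT with Cᵥ = 5R/2 = 20.79 J/(mol·K).
ΔU = (1.27)(20.79)(363 − 512) = -3933 J.

Q ≈ -3930 J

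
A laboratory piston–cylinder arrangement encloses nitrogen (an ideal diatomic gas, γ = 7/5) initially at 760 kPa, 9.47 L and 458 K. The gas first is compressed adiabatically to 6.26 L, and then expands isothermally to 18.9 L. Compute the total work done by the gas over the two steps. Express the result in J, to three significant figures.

Step 1 (adiabatic): W = (P₁V₁ − P₂V₂)/(γ−1) = (7197 − 8493)/0.4 = -3240 J.
After step 1: P = 1357 kPa, V = 6.26 L, T = 540.5 K.
Step 2 (isothermal): W = P₁V₁ ln(V₂/V₁) = (8493) ln(18.9/6.26) = 9385 J.
W_total = -3240 + 9385 = 6145 J.

W_total ≈ 6140 J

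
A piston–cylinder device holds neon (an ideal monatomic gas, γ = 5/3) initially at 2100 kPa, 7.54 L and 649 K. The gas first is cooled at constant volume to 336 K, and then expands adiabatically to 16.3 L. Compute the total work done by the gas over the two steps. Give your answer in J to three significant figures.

Step 1 (isochoric): W = 0 (constant volume).
After step 1: P = 1087 kPa (V unchanged).
Step 2 (adiabatic): W = (P₁V₁ − P₂V₂)/(γ−1) = (8198 − 4903)/0.667 = 4942 J.
W_total = 0 + 4942 = 4942 J.

W_total ≈ 4940 J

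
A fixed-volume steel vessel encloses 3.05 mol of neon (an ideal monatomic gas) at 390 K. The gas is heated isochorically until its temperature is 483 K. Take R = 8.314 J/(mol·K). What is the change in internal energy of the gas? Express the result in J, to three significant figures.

Constant volume ⇒ W = 0, so Q = ΔU = nCᵥΔT with Cᵥ = 3R/2 = 12.47 J/(mol·K).
ΔU = (3.05)(12.47)(483 − 390) = 3537 J.

ΔU ≈ 3540 J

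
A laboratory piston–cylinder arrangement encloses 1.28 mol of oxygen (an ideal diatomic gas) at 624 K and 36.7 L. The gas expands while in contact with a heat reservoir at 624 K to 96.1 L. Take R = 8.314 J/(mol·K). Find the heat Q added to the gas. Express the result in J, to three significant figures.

Q ≈ 6390 J

Isothermal ⇒ ΔU = 0, so Q = W = nRT ln(V₂/V₁).
Q = (1.28)(8.314)(624) ln(96.1/36.7) = 6641 × 0.9626 = 6392 J.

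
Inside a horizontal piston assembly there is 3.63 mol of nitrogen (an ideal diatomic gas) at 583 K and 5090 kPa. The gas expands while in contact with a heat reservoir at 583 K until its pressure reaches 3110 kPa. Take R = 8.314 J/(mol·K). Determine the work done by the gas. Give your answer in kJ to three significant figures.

Isothermal process: W = nRT ln(V₂/V₁) = nRT ln(P₁/P₂).
W = (3.63)(8.314)(583) × ln(5090/3110)
  = 17595 × ln(1.637) = 17595 × 0.4927
W_by_gas = 8668 J.

W ≈ 8.67 kJ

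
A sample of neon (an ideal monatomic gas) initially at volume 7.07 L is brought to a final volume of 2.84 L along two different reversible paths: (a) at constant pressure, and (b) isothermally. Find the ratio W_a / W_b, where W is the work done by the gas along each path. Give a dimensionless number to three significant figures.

Path (a) isobaric: W = P₁(V₂ − V₁) → W_a/(P₁V₁) = -0.5983.
Path (b) isothermal: W = P₁V₁ ln(V₂/V₁) → W_b/(P₁V₁) = -0.9121.
W_a / W_b = -0.5983 / -0.9121 = 0.656.

W_a / W_b ≈ 0.656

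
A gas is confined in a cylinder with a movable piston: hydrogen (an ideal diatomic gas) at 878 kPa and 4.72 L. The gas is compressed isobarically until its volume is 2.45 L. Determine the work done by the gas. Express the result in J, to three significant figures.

Isobaric: W = P ΔV.
W = (878 kPa)(2.45 − 4.72 L) = (878)(-2.27) = -1993 J.

W ≈ -1990 J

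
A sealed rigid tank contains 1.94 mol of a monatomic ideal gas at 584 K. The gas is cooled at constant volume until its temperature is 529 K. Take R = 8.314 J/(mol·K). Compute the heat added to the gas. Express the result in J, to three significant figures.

Constant volume ⇒ W = 0, so Q = ΔU = nCᵥΔT with Cᵥ = 3R/2 = 12.47 J/(mol·K).
ΔU = (1.94)(12.47)(529 − 584) = -1331 J.

Q ≈ -1330 J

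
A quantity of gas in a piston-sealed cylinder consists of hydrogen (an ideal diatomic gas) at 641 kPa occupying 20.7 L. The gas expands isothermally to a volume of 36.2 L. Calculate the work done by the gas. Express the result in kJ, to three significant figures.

W ≈ 7.42 kJ

Isothermal: W = nRT ln(V₂/V₁) = P₁V₁ ln(V₂/V₁).
P₁V₁ = (641 kPa)(20.7 L) = 13269 J.
W = 13269 × ln(36.2/20.7) = 13269 × 0.5589
W_by_gas = 7416 J.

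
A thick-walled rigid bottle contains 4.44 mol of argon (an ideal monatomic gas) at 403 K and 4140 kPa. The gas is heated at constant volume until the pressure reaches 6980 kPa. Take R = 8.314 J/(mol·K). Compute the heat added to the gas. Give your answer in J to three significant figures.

Constant volume ⇒ W = 0, so Q = ΔU = nCᵥΔT with Cᵥ = 3R/2 = 12.47 J/(mol·K).
At constant V, T₂/T₁ = P₂/P₁ ⇒ ΔT = T₁(P₂/P₁ − 1) = 403·(6980/4140 − 1) = 276.5 K.
ΔU = (4.44)(12.47)(276.5) = 15308 J.

Q ≈ 15300 J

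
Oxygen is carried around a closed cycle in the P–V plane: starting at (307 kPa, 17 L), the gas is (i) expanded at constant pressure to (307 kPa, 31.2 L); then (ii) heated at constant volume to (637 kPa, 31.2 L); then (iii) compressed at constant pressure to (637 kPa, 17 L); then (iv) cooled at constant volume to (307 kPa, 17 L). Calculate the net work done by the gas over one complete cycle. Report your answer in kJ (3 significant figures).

Constant-volume legs do no work.
W(i) = (307)(31.2 − 17) = 4359 J; W(iii) = (637)(17 − 31.2) = -9045 J.
W_net = 4359 − 9045 = -4686 J (the counter-clockwise enclosed area).

W_net ≈ -4.69 kJ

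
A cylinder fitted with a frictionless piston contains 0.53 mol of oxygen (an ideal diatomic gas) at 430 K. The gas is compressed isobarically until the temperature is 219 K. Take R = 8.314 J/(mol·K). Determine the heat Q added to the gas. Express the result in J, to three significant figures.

Q ≈ -3250 J

Isobaric: W = nRΔT = (0.53)(8.314)(-211) = -929.8 J.
ΔU = nCᵥΔT with Cᵥ = 5R/2: ΔU = (0.53)(20.79)(-211) = -2324 J.
Q = ΔU + W = -2324 − 929.8 = -3254 J.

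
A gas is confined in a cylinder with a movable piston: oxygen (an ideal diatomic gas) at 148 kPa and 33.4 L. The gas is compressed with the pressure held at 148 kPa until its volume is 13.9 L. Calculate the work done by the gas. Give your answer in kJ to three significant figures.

Isobaric: W = P ΔV.
W = (148 kPa)(13.9 − 33.4 L) = (148)(-19.5) = -2886 J.

W ≈ -2.89 kJ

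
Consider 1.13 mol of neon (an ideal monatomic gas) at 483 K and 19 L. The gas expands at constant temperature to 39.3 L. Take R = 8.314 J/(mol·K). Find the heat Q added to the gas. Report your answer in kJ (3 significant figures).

Isothermal ⇒ ΔU = 0, so Q = W = nRT ln(V₂/V₁).
Q = (1.13)(8.314)(483) ln(39.3/19) = 4538 × 0.7268 = 3298 J.

Q ≈ 3.30 kJ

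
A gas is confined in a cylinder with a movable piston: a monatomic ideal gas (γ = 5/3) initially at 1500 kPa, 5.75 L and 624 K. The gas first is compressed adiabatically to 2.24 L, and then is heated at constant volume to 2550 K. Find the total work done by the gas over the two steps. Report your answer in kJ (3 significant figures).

W_total ≈ -11.3 kJ

Step 1 (adiabatic): W = (P₁V₁ − P₂V₂)/(γ−1) = (8625 − 16170)/0.667 = -11317 J.
Step 2 (isochoric): W = 0 (constant volume).
W_total = -11317 + 0 = -11317 J.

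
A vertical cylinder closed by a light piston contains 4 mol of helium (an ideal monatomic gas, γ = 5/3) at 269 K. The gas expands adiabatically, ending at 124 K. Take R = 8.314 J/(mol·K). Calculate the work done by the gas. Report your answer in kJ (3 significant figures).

W ≈ 7.23 kJ

Adiabatic ⇒ Q = 0, so W_by = −ΔU = nCᵥ(T₁ − T₂).
Cᵥ = 3R/2 = 12.47 J/(mol·K).
W = (4)(12.47)(269 − 124) = 7233 J.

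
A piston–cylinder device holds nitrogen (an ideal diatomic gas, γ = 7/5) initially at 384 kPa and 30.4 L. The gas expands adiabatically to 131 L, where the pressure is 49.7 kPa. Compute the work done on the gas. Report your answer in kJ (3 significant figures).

Adiabatic: W = (P₁V₁ − P₂V₂)/(γ − 1) with γ = 7/5.
P₁V₁ = 11674 J, P₂V₂ = 6511 J.
W = (11674 − 6511) / 0.4 = 12907 J.
Work on gas = −W_by = -12907 J.

W ≈ -12.9 kJ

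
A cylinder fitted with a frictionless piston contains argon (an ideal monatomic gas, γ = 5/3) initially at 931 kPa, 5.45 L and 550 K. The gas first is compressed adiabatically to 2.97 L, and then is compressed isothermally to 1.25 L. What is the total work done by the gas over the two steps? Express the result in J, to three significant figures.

Step 1 (adiabatic): W = (P₁V₁ − P₂V₂)/(γ−1) = (5074 − 7605)/0.667 = -3797 J.
After step 1: P = 2561 kPa, V = 2.97 L, T = 824.4 K.
Step 2 (isothermal): W = P₁V₁ ln(V₂/V₁) = (7605) ln(1.25/2.97) = -6582 J.
W_total = -3797 − 6582 = -10378 J.

W_total ≈ -10400 J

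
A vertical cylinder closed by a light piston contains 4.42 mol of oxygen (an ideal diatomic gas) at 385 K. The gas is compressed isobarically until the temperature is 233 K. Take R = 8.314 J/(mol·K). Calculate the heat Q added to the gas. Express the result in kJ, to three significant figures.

Isobaric: W = nRΔT = (4.42)(8.314)(-152) = -5586 J.
ΔU = nCᵥΔT with Cᵥ = 5R/2: ΔU = (4.42)(20.79)(-152) = -13964 J.
Q = ΔU + W = -13964 − 5586 = -19550 J.

Q ≈ -19.5 kJ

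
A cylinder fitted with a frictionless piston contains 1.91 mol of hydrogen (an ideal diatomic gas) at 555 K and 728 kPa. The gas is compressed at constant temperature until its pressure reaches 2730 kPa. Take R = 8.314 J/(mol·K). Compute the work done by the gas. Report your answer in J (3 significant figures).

W ≈ -11600 J

Isothermal process: W = nRT ln(V₂/V₁) = nRT ln(P₁/P₂).
W = (1.91)(8.314)(555) × ln(728/2730)
  = 8813 × ln(0.2667) = 8813 × -1.322
W_by_gas = -11649 J.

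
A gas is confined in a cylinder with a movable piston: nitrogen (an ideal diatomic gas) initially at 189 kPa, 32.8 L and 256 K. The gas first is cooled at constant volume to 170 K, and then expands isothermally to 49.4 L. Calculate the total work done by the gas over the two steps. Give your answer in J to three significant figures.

Step 1 (isochoric): W = 0 (constant volume).
After step 1: P = 125.5 kPa (V unchanged).
Step 2 (isothermal): W = P₁V₁ ln(V₂/V₁) = (4117) ln(49.4/32.8) = 1686 J.
W_total = 0 + 1686 = 1686 J.

W_total ≈ 1690 J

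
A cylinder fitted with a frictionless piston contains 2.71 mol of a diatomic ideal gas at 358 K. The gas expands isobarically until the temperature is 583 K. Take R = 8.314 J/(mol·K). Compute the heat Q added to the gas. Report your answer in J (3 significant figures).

Isobaric: W = nRΔT = (2.71)(8.314)(225) = 5069 J.
ΔU = nCᵥΔT with Cᵥ = 5R/2: ΔU = (2.71)(20.79)(225) = 12674 J.
Q = ΔU + W = 12674 + 5069 = 17743 J.

Q ≈ 17700 J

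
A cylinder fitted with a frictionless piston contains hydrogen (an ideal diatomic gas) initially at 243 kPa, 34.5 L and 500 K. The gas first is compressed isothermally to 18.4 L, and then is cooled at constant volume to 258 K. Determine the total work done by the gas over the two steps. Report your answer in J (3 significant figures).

Step 1 (isothermal): W = P₁V₁ ln(V₂/V₁) = (8384) ln(18.4/34.5) = -5270 J.
Step 2 (isochoric): W = 0 (constant volume).
W_total = -5270 + 0 = -5270 J.

W_total ≈ -5270 J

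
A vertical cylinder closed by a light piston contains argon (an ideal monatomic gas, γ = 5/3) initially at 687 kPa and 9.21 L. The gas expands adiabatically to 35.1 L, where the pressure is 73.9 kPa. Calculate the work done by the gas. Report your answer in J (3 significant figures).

Adiabatic: W = (P₁V₁ − P₂V₂)/(γ − 1) with γ = 5/3.
P₁V₁ = 6327 J, P₂V₂ = 2594 J.
W = (6327 − 2594) / 0.6667 = 5600 J.

W ≈ 5600 J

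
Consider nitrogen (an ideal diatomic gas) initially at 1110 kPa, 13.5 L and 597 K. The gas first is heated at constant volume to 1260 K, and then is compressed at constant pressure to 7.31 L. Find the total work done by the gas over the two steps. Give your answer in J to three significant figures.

W_total ≈ -14500 J

Step 1 (isochoric): W = 0 (constant volume).
After step 1: P = 2343 kPa (V unchanged).
Step 2 (isobaric): W = PΔV = (2343 kPa)(7.31 − 13.5 L) = -14501 J.
W_total = 0 − 14501 = -14501 J.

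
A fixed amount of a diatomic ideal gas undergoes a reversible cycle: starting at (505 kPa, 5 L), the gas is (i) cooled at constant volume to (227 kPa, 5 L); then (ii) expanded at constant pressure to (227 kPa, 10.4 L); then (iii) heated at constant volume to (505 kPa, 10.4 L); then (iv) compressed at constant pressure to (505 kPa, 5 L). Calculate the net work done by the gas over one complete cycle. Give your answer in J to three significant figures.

Constant-volume legs do no work.
W(ii) = (227)(10.4 − 5) = 1226 J; W(iv) = (505)(5 − 10.4) = -2727 J.
W_net = 1226 − 2727 = -1501 J (the counter-clockwise enclosed area).

W_net ≈ -1500 J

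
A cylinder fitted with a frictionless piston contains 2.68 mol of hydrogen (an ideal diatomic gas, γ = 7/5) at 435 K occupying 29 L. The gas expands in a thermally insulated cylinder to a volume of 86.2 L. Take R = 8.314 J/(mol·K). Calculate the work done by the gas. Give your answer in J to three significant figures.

W ≈ 8560 J

Adiabatic: TV^(γ−1) = const with γ = 7/5.
T₂ = T₁ (V₁/V₂)^(γ−1) = 435 × (29/86.2)^0.4 = 435 × 0.6468 = 281.3 K.
W_by = nCᵥ(T₁ − T₂) = (2.68)(20.79)(435 − 281.3) = 8559 J.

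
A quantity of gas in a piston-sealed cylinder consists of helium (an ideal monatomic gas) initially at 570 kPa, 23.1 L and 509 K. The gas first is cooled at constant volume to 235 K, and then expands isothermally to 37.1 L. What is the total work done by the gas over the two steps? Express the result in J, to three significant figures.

Step 1 (isochoric): W = 0 (constant volume).
After step 1: P = 263.2 kPa (V unchanged).
Step 2 (isothermal): W = P₁V₁ ln(V₂/V₁) = (6079) ln(37.1/23.1) = 2880 J.
W_total = 0 + 2880 = 2880 J.

W_total ≈ 2880 J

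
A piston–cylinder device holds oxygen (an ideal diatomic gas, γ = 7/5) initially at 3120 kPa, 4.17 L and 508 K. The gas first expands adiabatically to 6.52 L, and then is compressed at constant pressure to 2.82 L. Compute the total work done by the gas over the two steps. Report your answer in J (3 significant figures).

Step 1 (adiabatic): W = (P₁V₁ − P₂V₂)/(γ−1) = (13010 − 10880)/0.4 = 5325 J.
After step 1: P = 1669 kPa, V = 6.52 L, T = 424.8 K.
Step 2 (isobaric): W = PΔV = (1669 kPa)(2.82 − 6.52 L) = -6174 J.
W_total = 5325 − 6174 = -849.6 J.

W_total ≈ -850 J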